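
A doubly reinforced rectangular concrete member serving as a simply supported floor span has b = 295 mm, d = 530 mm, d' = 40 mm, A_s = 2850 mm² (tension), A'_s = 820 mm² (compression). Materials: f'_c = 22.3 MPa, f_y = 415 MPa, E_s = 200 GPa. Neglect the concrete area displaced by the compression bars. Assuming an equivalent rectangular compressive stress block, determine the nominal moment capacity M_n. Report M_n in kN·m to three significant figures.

M_n ≈ 550 kN·m

Assume both tension and compression steel yield.
Net tension couple steel: A_s − A'_s = 2030 mm².
a = (A_s − A'_s) f_y / (0.85 f'_c b) = 842450/(0.85 × 22.3 × 295) = 150.66 mm.
c = a/β₁ = 150.66/0.85 = 177.25 mm; ε'_s = 0.003(c − d')/c = 0.0023 ≥ f_y/E_s = 0.0021, so compression steel does yield.
M_n = (A_s − A'_s) f_y (d − a/2) + A'_s f_y (d − d') = [842450 × (530 − 75.33) + 340300 × (530 − 40)] × 10⁻⁶ = 383.04 + 166.75 = 549.79 kN·m.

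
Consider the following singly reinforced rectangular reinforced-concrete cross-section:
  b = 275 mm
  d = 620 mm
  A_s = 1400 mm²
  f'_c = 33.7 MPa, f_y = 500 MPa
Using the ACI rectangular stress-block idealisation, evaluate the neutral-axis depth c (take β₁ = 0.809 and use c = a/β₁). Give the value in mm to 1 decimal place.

c ≈ 109.8 mm

T = A_s f_y = 1400 × 500 = 700000 N = 700 kN.
Setting C = 0.85 f'_c a b equal to T: a = 700000/(0.85 × 33.7 × 275) = 88.862 mm.
With β₁ = 0.809, c = a/β₁ = 88.862/0.809 = 109.8 mm.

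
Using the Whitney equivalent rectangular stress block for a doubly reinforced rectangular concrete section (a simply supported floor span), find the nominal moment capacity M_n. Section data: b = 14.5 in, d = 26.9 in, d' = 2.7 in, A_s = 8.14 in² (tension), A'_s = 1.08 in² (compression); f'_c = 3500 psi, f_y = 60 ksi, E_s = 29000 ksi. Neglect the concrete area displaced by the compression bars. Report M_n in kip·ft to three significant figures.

Assume both steels yield.
a = (A_s − A'_s) f_y/(0.85 f'_c b) = (8.14 − 1.08) × 60/(0.85 × 3.5 × 14.5) = 9.820 in.
c = a/β₁ = 9.820/0.85 = 11.553 in; ε'_s = 0.003(c − d')/c = 0.0023 ≥ ε_y = 0.0021, so the compression steel yields.
M_n = (A_s − A'_s) f_y (d − a/2) + A'_s f_y (d − d') = 423.6 × (26.9 − 4.91) + 64.8 × (26.9 − 2.7) = 9315.0 + 1568.2 = 10883.2 kip·in = 10883.2/12 = 906.93 kip·ft.

M_n ≈ 907 kip·ft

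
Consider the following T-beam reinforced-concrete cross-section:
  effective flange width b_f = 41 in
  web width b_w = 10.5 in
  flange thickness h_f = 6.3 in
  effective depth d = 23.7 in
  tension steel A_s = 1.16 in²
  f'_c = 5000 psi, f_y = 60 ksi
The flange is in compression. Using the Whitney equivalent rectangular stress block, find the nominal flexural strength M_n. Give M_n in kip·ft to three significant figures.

Tension: T = A_s f_y = 1.16 × 60 = 69.6 kips.
Try a within the flange: a = T/(0.85 f'_c b_f) = 69.6/(0.85 × 5 × 41) = 0.399 in.
Since a = 0.399 ≤ h_f = 6.3 in, the stress block lies entirely in the flange; analyse as a rectangular beam of width b_f.
M_n = T(d − a/2) = 69.6 × (23.7 − 0.1995) = 1635.6 kip·in.
M_n = 1635.6/12 = 136.30 kip·ft.

M_n ≈ 136 kip·ft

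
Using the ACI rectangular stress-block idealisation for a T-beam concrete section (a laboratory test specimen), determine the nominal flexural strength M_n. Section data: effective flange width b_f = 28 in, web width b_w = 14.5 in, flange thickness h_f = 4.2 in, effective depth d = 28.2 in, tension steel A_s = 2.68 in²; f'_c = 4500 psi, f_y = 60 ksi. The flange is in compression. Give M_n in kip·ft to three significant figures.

Tension: T = A_s f_y = 2.68 × 60 = 160.8 kips.
Try a within the flange: a = T/(0.85 f'_c b_f) = 160.8/(0.85 × 4.5 × 28) = 1.501 in.
Since a = 1.501 ≤ h_f = 4.2 in, the stress block lies entirely in the flange; analyse as a rectangular beam of width b_f.
M_n = T(d − a/2) = 160.8 × (28.2 − 0.7505) = 4413.9 kip·in.
M_n = 4413.9/12 = 367.83 kip·ft.

M_n ≈ 368 kip·ft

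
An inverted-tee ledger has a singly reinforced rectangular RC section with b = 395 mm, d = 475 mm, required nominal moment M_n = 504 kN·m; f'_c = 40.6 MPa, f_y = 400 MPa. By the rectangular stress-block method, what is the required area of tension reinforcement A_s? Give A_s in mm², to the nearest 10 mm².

A_s ≈ 2920 mm²

With M_n = 0.85 f'_c a b (d − a/2), solve the quadratic for a:
a = d − √(d² − 2M_n/(0.85 f'_c b)) = 475 − √(475² − 2 × 504×10⁶/(0.85 × 40.6 × 395)) = 85.54 mm.
A_s = 0.85 f'_c a b / f_y = 0.85 × 40.6 × 85.54 × 395 / 400 = 2915.1 mm².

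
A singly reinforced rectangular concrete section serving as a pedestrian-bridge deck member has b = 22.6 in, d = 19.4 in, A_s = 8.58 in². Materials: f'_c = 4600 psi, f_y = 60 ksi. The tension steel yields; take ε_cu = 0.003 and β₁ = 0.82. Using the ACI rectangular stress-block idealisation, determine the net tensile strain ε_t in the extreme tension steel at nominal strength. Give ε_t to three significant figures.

a = A_s f_y/(0.85 f'_c b) = 5.826 in.
β₁ = 0.82, so c = a/β₁ = 5.826/0.82 = 7.105 in.
From the linear strain diagram with ε_cu = 0.003: ε_t = 0.003 (d − c)/c = 0.003 × (19.4 − 7.105)/7.105 = 0.00519.
Since ε_t ≥ 0.005, the section is tension-controlled.

ε_t ≈ 0.00519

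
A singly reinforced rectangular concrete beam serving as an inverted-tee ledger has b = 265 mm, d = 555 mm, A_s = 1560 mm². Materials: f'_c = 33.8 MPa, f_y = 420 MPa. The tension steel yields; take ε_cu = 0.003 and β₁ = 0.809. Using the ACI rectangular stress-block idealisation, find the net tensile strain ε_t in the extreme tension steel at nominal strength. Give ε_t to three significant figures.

ε_t ≈ 0.0127

a = A_s f_y/(0.85 f'_c b) = 86.06 mm.
β₁ = 0.809, so c = a/β₁ = 86.06/0.809 = 106.38 mm.
From the linear strain diagram with ε_cu = 0.003: ε_t = 0.003 (d − c)/c = 0.003 × (555 − 106.38)/106.38 = 0.0127.
Since ε_t ≥ 0.005, the section is tension-controlled.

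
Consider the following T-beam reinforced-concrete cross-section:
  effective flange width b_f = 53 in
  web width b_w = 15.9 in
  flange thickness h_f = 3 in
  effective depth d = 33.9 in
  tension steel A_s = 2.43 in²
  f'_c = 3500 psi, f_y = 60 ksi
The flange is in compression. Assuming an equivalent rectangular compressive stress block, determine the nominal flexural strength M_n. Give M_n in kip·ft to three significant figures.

Tension: T = A_s f_y = 2.43 × 60 = 145.8 kips.
Try a within the flange: a = T/(0.85 f'_c b_f) = 145.8/(0.85 × 3.5 × 53) = 0.925 in.
Since a = 0.925 ≤ h_f = 3 in, the stress block lies entirely in the flange; analyse as a rectangular beam of width b_f.
M_n = T(d − a/2) = 145.8 × (33.9 − 0.4625) = 4875.2 kip·in.
M_n = 4875.2/12 = 406.27 kip·ft.

M_n ≈ 406 kip·ft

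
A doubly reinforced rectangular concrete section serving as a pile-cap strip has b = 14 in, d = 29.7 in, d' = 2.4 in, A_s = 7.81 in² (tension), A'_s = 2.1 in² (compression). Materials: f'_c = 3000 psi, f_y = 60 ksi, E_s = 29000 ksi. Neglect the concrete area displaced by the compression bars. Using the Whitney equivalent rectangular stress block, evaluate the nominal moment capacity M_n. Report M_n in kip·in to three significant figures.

M_n ≈ 12000 kip·in

Assume both steels yield.
a = (A_s − A'_s) f_y/(0.85 f'_c b) = (7.81 − 2.1) × 60/(0.85 × 3 × 14) = 9.597 in.
c = a/β₁ = 9.597/0.85 = 11.291 in; ε'_s = 0.003(c − d')/c = 0.0024 ≥ ε_y = 0.0021, so the compression steel yields.
M_n = (A_s − A'_s) f_y (d − a/2) + A'_s f_y (d − d') = 342.6 × (29.7 − 4.7985) + 126 × (29.7 − 2.4) = 8531.3 + 3439.8 = 11971.1 kip·in.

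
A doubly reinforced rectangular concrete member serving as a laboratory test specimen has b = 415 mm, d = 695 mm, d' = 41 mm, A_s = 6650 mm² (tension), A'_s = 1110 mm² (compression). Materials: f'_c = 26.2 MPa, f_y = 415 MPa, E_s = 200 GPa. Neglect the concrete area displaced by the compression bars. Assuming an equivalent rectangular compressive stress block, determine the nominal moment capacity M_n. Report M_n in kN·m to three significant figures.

M_n ≈ 1610 kN·m

Assume both tension and compression steel yield.
Net tension couple steel: A_s − A'_s = 5540 mm².
a = (A_s − A'_s) f_y / (0.85 f'_c b) = 2299100/(0.85 × 26.2 × 415) = 248.77 mm.
c = a/β₁ = 248.77/0.85 = 292.67 mm; ε'_s = 0.003(c − d')/c = 0.0026 ≥ f_y/E_s = 0.0021, so compression steel does yield.
M_n = (A_s − A'_s) f_y (d − a/2) + A'_s f_y (d − d') = [2299100 × (695 − 124.385) + 460650 × (695 − 41)] × 10⁻⁶ = 1311.90 + 301.27 = 1613.17 kN·m.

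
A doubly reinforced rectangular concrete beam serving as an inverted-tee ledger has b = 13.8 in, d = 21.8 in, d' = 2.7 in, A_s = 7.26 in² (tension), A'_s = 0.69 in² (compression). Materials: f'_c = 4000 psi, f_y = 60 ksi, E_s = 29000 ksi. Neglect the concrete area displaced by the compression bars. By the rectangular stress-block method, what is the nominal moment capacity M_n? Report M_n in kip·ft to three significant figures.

Assume both steels yield.
a = (A_s − A'_s) f_y/(0.85 f'_c b) = (7.26 − 0.69) × 60/(0.85 × 4 × 13.8) = 8.402 in.
c = a/β₁ = 8.402/0.85 = 9.885 in; ε'_s = 0.003(c − d')/c = 0.0022 ≥ ε_y = 0.0021, so the compression steel yields.
M_n = (A_s − A'_s) f_y (d − a/2) + A'_s f_y (d − d') = 394.2 × (21.8 − 4.201) + 41.4 × (21.8 − 2.7) = 6937.5 + 790.7 = 7728.2 kip·in = 7728.2/12 = 644.02 kip·ft.

M_n ≈ 644 kip·ft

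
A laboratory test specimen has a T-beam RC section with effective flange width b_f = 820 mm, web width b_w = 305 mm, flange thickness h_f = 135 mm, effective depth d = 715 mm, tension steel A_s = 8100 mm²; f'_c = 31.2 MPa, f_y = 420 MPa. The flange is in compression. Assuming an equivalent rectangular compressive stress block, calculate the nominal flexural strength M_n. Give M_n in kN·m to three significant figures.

Tension: T = A_s f_y = 8100 × 420 = 3402000 N.
Try a within the flange: a = T/(0.85 f'_c b_f) = 3402000/(0.85 × 31.2 × 820) = 156.44 mm.
a = 156.44 > h_f = 135 mm: the block extends into the web. Split into flange-overhang and web parts.
C_f = 0.85 f'_c (b_f − b_w) h_f = 0.85 × 31.2 × (820 − 305) × 135 = 1843803 N.
Remaining web compression depth: a_w = (T − C_f)/(0.85 f'_c b_w) = (3402000 − 1843803)/(0.85 × 31.2 × 305) = 192.64 mm.
M_n = C_f(d − h_f/2) + (T − C_f)(d − a_w/2) = 1843803 × (715 − 67.5) + 1558197 × (715 − 96.32) = 1193.86 + 964.03 = 2157.89 × 10⁶ N·mm.
M_n = 2157.89 kN·m.

M_n ≈ 2160 kN·m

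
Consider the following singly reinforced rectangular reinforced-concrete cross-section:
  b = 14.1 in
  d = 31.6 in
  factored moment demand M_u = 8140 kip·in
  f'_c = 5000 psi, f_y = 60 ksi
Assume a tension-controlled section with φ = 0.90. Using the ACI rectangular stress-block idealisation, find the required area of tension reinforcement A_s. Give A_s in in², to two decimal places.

A_s ≈ 5.20 in²

M_n = M_u/φ = 8140/0.90 = 9044.44 kip·in.
From M_n = 0.85 f'_c a b (d − a/2):
a = d − √(d² − 2M_n/(0.85 f'_c b)) = 31.6 − √(31.6² − 2 × 9044.44/(0.85 × 5 × 14.1)) = 5.205 in.
A_s = 0.85 f'_c a b / f_y = 0.85 × 5 × 5.205 × 14.1 / 60 = 5.198 in².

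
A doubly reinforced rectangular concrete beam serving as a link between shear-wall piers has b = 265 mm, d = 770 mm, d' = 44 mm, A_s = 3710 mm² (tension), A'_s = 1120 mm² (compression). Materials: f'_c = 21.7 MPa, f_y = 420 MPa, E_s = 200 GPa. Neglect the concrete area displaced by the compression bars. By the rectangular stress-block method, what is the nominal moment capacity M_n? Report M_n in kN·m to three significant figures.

Assume both tension and compression steel yield.
Net tension couple steel: A_s − A'_s = 2590 mm².
a = (A_s − A'_s) f_y / (0.85 f'_c b) = 1087800/(0.85 × 21.7 × 265) = 222.55 mm.
c = a/β₁ = 222.55/0.85 = 261.82 mm; ε'_s = 0.003(c − d')/c = 0.0025 ≥ f_y/E_s = 0.0021, so compression steel does yield.
M_n = (A_s − A'_s) f_y (d − a/2) + A'_s f_y (d − d') = [1087800 × (770 − 111.275) + 470400 × (770 − 44)] × 10⁻⁶ = 716.56 + 341.51 = 1058.07 kN·m.

M_n ≈ 1060 kN·m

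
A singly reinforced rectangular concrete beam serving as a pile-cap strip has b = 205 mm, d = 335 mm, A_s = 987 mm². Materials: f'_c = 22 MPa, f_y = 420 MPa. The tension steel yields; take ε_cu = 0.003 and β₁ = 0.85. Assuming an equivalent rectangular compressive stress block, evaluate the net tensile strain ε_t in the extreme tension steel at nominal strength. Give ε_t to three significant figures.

a = A_s f_y/(0.85 f'_c b) = 108.14 mm.
β₁ = 0.85, so c = a/β₁ = 108.14/0.85 = 127.22 mm.
From the linear strain diagram with ε_cu = 0.003: ε_t = 0.003 (d − c)/c = 0.003 × (335 − 127.22)/127.22 = 0.00490.
ε_t is between 0.004 and 0.005 — transition zone.

ε_t ≈ 0.00490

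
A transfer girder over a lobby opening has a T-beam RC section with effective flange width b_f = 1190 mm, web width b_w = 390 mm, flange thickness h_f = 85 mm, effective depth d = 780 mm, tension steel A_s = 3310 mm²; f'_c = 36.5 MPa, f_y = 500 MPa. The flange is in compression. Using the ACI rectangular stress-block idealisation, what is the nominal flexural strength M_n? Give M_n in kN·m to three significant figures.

M_n ≈ 1250 kN·m

Tension: T = A_s f_y = 3310 × 500 = 1655000 N.
Try a within the flange: a = T/(0.85 f'_c b_f) = 1655000/(0.85 × 36.5 × 1190) = 44.83 mm.
Since a = 44.83 ≤ h_f = 85 mm, the stress block lies entirely in the flange; analyse as a rectangular beam of width b_f.
M_n = T(d − a/2) = 1655000 × (780 − 22.415) = 1253.80 × 10⁶ N·mm.
M_n = 1253.80 kN·m.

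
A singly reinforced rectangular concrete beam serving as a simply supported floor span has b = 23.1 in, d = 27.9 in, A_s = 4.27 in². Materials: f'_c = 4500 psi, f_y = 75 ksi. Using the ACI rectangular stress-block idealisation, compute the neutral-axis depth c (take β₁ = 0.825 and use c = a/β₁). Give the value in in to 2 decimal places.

c ≈ 4.39 in

T = A_s f_y = 4.27 × 75 = 320.25 kips.
a = T/(0.85 f'_c b) = 320.25/(0.85 × 4.5 × 23.1) = 3.6245 in.
With β₁ = 0.825, c = a/β₁ = 3.6245/0.825 = 4.39 in.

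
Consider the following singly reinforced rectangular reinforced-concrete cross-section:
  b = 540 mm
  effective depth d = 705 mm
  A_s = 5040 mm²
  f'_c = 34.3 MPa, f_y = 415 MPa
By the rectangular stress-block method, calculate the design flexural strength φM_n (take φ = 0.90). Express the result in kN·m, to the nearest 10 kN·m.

T = A_s f_y = 5040 × 415 = 2091600 N = 2091.6 kN.
From C = T: a = T/(0.85 f'_c b) = 2091600/(0.85 × 34.3 × 540) = 132.85 mm.
M_n = T(d − a/2) = 2091.6 kN × (705 − 66.425) mm = 1335.64 kN·m.
φM_n = 0.90 × 1335.64 = 1202.08 kN·m.

φM_n ≈ 1200 kN·m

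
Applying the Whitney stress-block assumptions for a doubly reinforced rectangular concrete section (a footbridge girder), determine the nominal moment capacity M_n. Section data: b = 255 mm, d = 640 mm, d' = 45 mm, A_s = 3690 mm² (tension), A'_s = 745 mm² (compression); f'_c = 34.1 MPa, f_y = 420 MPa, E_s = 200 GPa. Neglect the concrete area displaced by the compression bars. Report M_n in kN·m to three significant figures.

M_n ≈ 874 kN·m

Assume both tension and compression steel yield.
Net tension couple steel: A_s − A'_s = 2945 mm².
a = (A_s − A'_s) f_y / (0.85 f'_c b) = 1236900/(0.85 × 34.1 × 255) = 167.35 mm.
c = a/β₁ = 167.35/0.806 = 207.63 mm; ε'_s = 0.003(c − d')/c = 0.0023 ≥ f_y/E_s = 0.0021, so compression steel does yield.
M_n = (A_s − A'_s) f_y (d − a/2) + A'_s f_y (d − d') = [1236900 × (640 − 83.675) + 312900 × (640 − 45)] × 10⁻⁶ = 688.12 + 186.18 = 874.30 kN·m.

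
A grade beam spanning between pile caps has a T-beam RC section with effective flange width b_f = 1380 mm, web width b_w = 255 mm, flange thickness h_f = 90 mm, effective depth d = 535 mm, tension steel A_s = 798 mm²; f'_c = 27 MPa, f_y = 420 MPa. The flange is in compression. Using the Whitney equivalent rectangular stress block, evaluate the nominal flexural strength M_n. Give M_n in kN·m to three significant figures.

M_n ≈ 178 kN·m

Tension: T = A_s f_y = 798 × 420 = 335160 N.
Try a within the flange: a = T/(0.85 f'_c b_f) = 335160/(0.85 × 27 × 1380) = 10.58 mm.
Since a = 10.58 ≤ h_f = 90 mm, the stress block lies entirely in the flange; analyse as a rectangular beam of width b_f.
M_n = T(d − a/2) = 335160 × (535 − 5.29) = 177.54 × 10⁶ N·mm.
M_n = 177.54 kN·m.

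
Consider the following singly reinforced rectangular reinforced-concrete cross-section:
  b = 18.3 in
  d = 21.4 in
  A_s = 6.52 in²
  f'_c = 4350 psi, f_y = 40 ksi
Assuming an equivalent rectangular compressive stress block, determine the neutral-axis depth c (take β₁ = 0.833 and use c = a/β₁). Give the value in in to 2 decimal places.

T = A_s f_y = 6.52 × 40 = 260.8 kips.
a = T/(0.85 f'_c b) = 260.8/(0.85 × 4.35 × 18.3) = 3.8543 in.
With β₁ = 0.833, c = a/β₁ = 3.8543/0.833 = 4.63 in.

c ≈ 4.63 in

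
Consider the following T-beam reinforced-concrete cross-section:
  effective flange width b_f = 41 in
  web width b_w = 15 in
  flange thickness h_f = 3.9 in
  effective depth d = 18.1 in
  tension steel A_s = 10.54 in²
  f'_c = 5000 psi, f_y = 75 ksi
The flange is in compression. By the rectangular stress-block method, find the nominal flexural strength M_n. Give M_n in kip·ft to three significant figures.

M_n ≈ 1040 kip·ft

Tension: T = A_s f_y = 10.54 × 75 = 790.5 kips.
Try a within the flange: a = T/(0.85 f'_c b_f) = 790.5/(0.85 × 5 × 41) = 4.537 in.
a = 4.537 > h_f = 3.9 in: the block extends into the web. Split into flange-overhang and web parts.
C_f = 0.85 f'_c (b_f − b_w) h_f = 0.85 × 5 × (41 − 15) × 3.9 = 431.0 kips.
Remaining web compression depth: a_w = (T − C_f)/(0.85 f'_c b_w) = (790.5 − 431.0)/(0.85 × 5 × 15) = 5.639 in.
M_n = C_f(d − h_f/2) + (T − C_f)(d − a_w/2) = 431.0 × (18.1 − 1.95) + 359.5 × (18.1 − 2.8195) = 6960.7 + 5493.3 = 12454.0 kip·in.
M_n = 12454.0/12 = 1037.83 kip·ft.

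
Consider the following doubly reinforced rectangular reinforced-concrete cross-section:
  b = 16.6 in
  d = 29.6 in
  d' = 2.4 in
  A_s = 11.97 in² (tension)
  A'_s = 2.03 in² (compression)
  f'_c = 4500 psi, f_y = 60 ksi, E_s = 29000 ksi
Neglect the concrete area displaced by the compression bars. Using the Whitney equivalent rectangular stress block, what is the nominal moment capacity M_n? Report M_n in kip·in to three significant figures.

M_n ≈ 18200 kip·in

Assume both steels yield.
a = (A_s − A'_s) f_y/(0.85 f'_c b) = (11.97 − 2.03) × 60/(0.85 × 4.5 × 16.6) = 9.393 in.
c = a/β₁ = 9.393/0.825 = 11.385 in; ε'_s = 0.003(c − d')/c = 0.0024 ≥ ε_y = 0.0021, so the compression steel yields.
M_n = (A_s − A'_s) f_y (d − a/2) + A'_s f_y (d − d') = 596.4 × (29.6 − 4.6965) + 121.8 × (29.6 − 2.4) = 14852.4 + 3313.0 = 18165.4 kip·in.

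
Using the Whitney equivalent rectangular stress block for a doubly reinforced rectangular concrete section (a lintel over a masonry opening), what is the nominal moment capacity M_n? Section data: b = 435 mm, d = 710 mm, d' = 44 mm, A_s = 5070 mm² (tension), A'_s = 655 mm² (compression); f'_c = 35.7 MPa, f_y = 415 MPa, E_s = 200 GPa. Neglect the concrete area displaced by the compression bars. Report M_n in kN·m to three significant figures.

M_n ≈ 1350 kN·m

Assume both tension and compression steel yield.
Net tension couple steel: A_s − A'_s = 4415 mm².
a = (A_s − A'_s) f_y / (0.85 f'_c b) = 1832225/(0.85 × 35.7 × 435) = 138.80 mm.
c = a/β₁ = 138.80/0.795 = 174.59 mm; ε'_s = 0.003(c − d')/c = 0.0022 ≥ f_y/E_s = 0.0021, so compression steel does yield.
M_n = (A_s − A'_s) f_y (d − a/2) + A'_s f_y (d − d') = [1832225 × (710 − 69.4) + 271825 × (710 − 44)] × 10⁻⁶ = 1173.72 + 181.04 = 1354.76 kN·m.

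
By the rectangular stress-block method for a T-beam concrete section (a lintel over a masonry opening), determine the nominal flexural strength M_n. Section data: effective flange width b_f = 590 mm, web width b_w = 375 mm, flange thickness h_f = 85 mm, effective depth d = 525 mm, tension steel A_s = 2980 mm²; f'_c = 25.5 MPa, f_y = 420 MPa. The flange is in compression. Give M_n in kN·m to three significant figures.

M_n ≈ 595 kN·m

Tension: T = A_s f_y = 2980 × 420 = 1251600 N.
Try a within the flange: a = T/(0.85 f'_c b_f) = 1251600/(0.85 × 25.5 × 590) = 97.87 mm.
a = 97.87 > h_f = 85 mm: the block extends into the web. Split into flange-overhang and web parts.
C_f = 0.85 f'_c (b_f − b_w) h_f = 0.85 × 25.5 × (590 − 375) × 85 = 396111 N.
Remaining web compression depth: a_w = (T − C_f)/(0.85 f'_c b_w) = (1251600 − 396111)/(0.85 × 25.5 × 375) = 105.25 mm.
M_n = C_f(d − h_f/2) + (T − C_f)(d − a_w/2) = 396111 × (525 − 42.5) + 855489 × (525 − 52.625) = 191.12 + 404.11 = 595.23 × 10⁶ N·mm.
M_n = 595.23 kN·m.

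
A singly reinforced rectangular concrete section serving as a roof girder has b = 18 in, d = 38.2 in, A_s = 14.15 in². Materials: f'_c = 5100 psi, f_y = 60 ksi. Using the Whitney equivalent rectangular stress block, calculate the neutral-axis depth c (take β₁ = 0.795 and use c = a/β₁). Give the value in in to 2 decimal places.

c ≈ 13.69 in

T = A_s f_y = 14.15 × 60 = 849 kips.
a = T/(0.85 f'_c b) = 849/(0.85 × 5.1 × 18) = 10.8804 in.
With β₁ = 0.795, c = a/β₁ = 10.8804/0.795 = 13.69 in.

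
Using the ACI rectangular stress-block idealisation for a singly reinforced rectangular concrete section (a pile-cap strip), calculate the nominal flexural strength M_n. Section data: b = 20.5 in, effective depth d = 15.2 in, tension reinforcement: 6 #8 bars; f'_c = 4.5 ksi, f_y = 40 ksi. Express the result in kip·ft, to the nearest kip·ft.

A_s = 6 × 0.79 = 4.74 in².
T = A_s f_y = 4.74 × 40 = 189.6 kips.
a = T/(0.85 f'_c b) = 189.6/(0.85 × 4.5 × 20.5) = 2.418 in.
M_n = T(d − a/2) = 189.6 × (15.2 − 1.209) = 2652.7 kip·in = 2652.7/12 = 221.06 kip·ft.

M_n ≈ 221 kip·ft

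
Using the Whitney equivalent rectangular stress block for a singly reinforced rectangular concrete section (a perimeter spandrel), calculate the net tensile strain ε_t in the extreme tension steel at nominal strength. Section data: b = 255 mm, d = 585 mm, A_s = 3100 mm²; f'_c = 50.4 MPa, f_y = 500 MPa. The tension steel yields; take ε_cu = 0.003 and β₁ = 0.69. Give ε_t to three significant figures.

ε_t ≈ 0.00553

a = A_s f_y/(0.85 f'_c b) = 141.89 mm.
β₁ = 0.69, so c = a/β₁ = 141.89/0.69 = 205.64 mm.
From the linear strain diagram with ε_cu = 0.003: ε_t = 0.003 (d − c)/c = 0.003 × (585 − 205.64)/205.64 = 0.00553.
Since ε_t ≥ 0.005, the section is tension-controlled.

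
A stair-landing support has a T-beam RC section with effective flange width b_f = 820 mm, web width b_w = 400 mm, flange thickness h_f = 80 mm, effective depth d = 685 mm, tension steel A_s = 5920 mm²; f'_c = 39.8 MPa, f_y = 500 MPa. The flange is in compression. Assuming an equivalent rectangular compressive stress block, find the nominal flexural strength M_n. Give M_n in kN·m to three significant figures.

M_n ≈ 1860 kN·m

Tension: T = A_s f_y = 5920 × 500 = 2960000 N.
Try a within the flange: a = T/(0.85 f'_c b_f) = 2960000/(0.85 × 39.8 × 820) = 106.70 mm.
a = 106.70 > h_f = 80 mm: the block extends into the web. Split into flange-overhang and web parts.
C_f = 0.85 f'_c (b_f − b_w) h_f = 0.85 × 39.8 × (820 − 400) × 80 = 1136688 N.
Remaining web compression depth: a_w = (T − C_f)/(0.85 f'_c b_w) = (2960000 − 1136688)/(0.85 × 39.8 × 400) = 134.74 mm.
M_n = C_f(d − h_f/2) + (T − C_f)(d − a_w/2) = 1136688 × (685 − 40) + 1823312 × (685 − 67.37) = 733.16 + 1126.13 = 1859.29 × 10⁶ N·mm.
M_n = 1859.29 kN·m.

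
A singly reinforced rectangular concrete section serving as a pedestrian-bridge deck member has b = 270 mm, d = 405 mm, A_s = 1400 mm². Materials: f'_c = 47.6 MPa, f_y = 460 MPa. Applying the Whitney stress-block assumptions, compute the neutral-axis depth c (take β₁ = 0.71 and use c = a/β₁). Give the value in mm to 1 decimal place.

c ≈ 83.0 mm

T = A_s f_y = 1400 × 460 = 644000 N = 644 kN.
Setting C = 0.85 f'_c a b equal to T: a = 644000/(0.85 × 47.6 × 270) = 58.952 mm.
With β₁ = 0.71, c = a/β₁ = 58.952/0.71 = 83.0 mm.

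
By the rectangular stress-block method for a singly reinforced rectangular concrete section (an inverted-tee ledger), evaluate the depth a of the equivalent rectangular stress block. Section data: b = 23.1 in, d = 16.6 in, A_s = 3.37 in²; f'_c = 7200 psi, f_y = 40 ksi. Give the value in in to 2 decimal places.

T = A_s f_y = 3.37 × 40 = 134.8 kips.
a = T/(0.85 f'_c b) = 134.8/(0.85 × 7.2 × 23.1) = 0.95 in.

a ≈ 0.95 in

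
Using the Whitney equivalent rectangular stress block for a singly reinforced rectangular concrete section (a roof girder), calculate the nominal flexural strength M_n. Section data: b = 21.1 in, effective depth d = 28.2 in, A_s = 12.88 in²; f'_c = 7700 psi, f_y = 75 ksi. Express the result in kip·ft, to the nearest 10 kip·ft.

T = A_s f_y = 12.88 × 75 = 966 kips.
a = T/(0.85 f'_c b) = 966/(0.85 × 7.7 × 21.1) = 6.995 in.
M_n = T(d − a/2) = 966 × (28.2 − 3.4975) = 23862.6 kip·in = 23862.6/12 = 1988.55 kip·ft.

M_n ≈ 1990 kip·ft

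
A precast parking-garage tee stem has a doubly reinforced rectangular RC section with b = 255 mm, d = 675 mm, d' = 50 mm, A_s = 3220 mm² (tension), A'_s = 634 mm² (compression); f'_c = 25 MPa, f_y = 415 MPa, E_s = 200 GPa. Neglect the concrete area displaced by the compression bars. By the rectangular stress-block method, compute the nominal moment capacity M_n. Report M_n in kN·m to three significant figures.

M_n ≈ 783 kN·m

Assume both tension and compression steel yield.
Net tension couple steel: A_s − A'_s = 2586 mm².
a = (A_s − A'_s) f_y / (0.85 f'_c b) = 1073190/(0.85 × 25 × 255) = 198.05 mm.
c = a/β₁ = 198.05/0.85 = 233.00 mm; ε'_s = 0.003(c − d')/c = 0.0024 ≥ f_y/E_s = 0.0021, so compression steel does yield.
M_n = (A_s − A'_s) f_y (d − a/2) + A'_s f_y (d − d') = [1073190 × (675 − 99.025) + 263110 × (675 − 50)] × 10⁻⁶ = 618.13 + 164.44 = 782.57 kN·m.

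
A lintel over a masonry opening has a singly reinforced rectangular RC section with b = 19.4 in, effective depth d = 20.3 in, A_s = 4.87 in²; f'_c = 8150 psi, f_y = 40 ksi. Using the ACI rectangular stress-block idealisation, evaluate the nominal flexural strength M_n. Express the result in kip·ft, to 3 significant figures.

M_n ≈ 318 kip·ft

T = A_s f_y = 4.87 × 40 = 194.8 kips.
a = T/(0.85 f'_c b) = 194.8/(0.85 × 8.15 × 19.4) = 1.449 in.
M_n = T(d − a/2) = 194.8 × (20.3 − 0.7245) = 3813.3 kip·in = 3813.3/12 = 317.78 kip·ft.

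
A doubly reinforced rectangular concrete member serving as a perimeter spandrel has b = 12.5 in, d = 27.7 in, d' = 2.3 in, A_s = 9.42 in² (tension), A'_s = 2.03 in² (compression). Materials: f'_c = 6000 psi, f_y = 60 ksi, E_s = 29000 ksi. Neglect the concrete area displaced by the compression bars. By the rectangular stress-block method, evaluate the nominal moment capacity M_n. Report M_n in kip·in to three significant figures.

Assume both steels yield.
a = (A_s − A'_s) f_y/(0.85 f'_c b) = (9.42 − 2.03) × 60/(0.85 × 6 × 12.5) = 6.955 in.
c = a/β₁ = 6.955/0.75 = 9.273 in; ε'_s = 0.003(c − d')/c = 0.0023 ≥ ε_y = 0.0021, so the compression steel yields.
M_n = (A_s − A'_s) f_y (d − a/2) + A'_s f_y (d − d') = 443.4 × (27.7 − 3.4775) + 121.8 × (27.7 − 2.3) = 10740.3 + 3093.7 = 13834.0 kip·in.

M_n ≈ 13800 kip·in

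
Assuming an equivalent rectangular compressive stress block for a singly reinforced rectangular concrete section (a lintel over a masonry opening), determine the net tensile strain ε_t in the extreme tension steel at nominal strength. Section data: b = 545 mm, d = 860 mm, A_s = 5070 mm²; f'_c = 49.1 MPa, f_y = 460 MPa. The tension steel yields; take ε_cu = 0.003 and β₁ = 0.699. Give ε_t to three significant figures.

a = A_s f_y/(0.85 f'_c b) = 102.53 mm.
β₁ = 0.699, so c = a/β₁ = 102.53/0.699 = 146.68 mm.
From the linear strain diagram with ε_cu = 0.003: ε_t = 0.003 (d − c)/c = 0.003 × (860 − 146.68)/146.68 = 0.0146.
Since ε_t ≥ 0.005, the section is tension-controlled.

ε_t ≈ 0.0146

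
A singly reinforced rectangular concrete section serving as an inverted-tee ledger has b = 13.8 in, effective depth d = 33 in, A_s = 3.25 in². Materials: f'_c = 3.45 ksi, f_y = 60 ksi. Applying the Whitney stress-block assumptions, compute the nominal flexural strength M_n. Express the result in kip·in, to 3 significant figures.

T = A_s f_y = 3.25 × 60 = 195 kips.
a = T/(0.85 f'_c b) = 195/(0.85 × 3.45 × 13.8) = 4.819 in.
M_n = T(d − a/2) = 195 × (33 − 2.4095) = 5965.1 kip·in.

M_n ≈ 5970 kip·in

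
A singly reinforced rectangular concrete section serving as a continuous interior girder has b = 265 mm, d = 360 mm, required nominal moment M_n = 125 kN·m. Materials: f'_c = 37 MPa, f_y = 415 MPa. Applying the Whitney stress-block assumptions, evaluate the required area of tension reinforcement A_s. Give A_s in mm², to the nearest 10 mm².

With M_n = 0.85 f'_c a b (d − a/2), solve the quadratic for a:
a = d − √(d² − 2M_n/(0.85 f'_c b)) = 360 − √(360² − 2 × 125×10⁶/(0.85 × 37 × 265)) = 44.40 mm.
A_s = 0.85 f'_c a b / f_y = 0.85 × 37 × 44.40 × 265 / 415 = 891.7 mm².

A_s ≈ 890 mm²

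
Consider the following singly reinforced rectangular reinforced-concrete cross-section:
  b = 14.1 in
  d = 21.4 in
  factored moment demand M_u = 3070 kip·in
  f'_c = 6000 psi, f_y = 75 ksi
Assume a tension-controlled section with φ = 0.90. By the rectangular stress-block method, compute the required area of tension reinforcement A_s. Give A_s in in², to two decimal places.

A_s ≈ 2.25 in²

M_n = M_u/φ = 3070/0.90 = 3411.11 kip·in.
From M_n = 0.85 f'_c a b (d − a/2):
a = d − √(d² − 2M_n/(0.85 f'_c b)) = 21.4 − √(21.4² − 2 × 3411.11/(0.85 × 6 × 14.1)) = 2.345 in.
A_s = 0.85 f'_c a b / f_y = 0.85 × 6 × 2.345 × 14.1 / 75 = 2.248 in².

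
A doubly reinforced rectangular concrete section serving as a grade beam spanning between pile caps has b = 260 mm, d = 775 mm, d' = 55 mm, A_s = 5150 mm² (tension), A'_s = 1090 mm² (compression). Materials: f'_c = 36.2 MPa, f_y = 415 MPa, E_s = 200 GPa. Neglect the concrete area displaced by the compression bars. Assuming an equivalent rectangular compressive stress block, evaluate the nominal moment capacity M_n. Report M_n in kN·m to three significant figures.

Assume both tension and compression steel yield.
Net tension couple steel: A_s − A'_s = 4060 mm².
a = (A_s − A'_s) f_y / (0.85 f'_c b) = 1684900/(0.85 × 36.2 × 260) = 210.61 mm.
c = a/β₁ = 210.61/0.791 = 266.26 mm; ε'_s = 0.003(c − d')/c = 0.0024 ≥ f_y/E_s = 0.0021, so compression steel does yield.
M_n = (A_s − A'_s) f_y (d − a/2) + A'_s f_y (d − d') = [1684900 × (775 − 105.305) + 452350 × (775 − 55)] × 10⁻⁶ = 1128.37 + 325.69 = 1454.06 kN·m.

M_n ≈ 1450 kN·m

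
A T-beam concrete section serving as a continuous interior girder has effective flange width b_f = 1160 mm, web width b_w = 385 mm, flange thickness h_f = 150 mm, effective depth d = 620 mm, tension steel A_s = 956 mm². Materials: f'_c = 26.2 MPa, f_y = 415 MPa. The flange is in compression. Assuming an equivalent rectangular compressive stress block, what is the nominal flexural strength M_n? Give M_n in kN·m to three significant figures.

M_n ≈ 243 kN·m

Tension: T = A_s f_y = 956 × 415 = 396740 N.
Try a within the flange: a = T/(0.85 f'_c b_f) = 396740/(0.85 × 26.2 × 1160) = 15.36 mm.
Since a = 15.36 ≤ h_f = 150 mm, the stress block lies entirely in the flange; analyse as a rectangular beam of width b_f.
M_n = T(d − a/2) = 396740 × (620 − 7.68) = 242.93 × 10⁶ N·mm.
M_n = 242.93 kN·m.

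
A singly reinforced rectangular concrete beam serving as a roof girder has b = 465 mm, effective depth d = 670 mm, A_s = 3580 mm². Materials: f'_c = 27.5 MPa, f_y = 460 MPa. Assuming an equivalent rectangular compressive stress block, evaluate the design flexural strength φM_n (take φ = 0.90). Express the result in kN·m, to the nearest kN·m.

φM_n ≈ 881 kN·m

T = A_s f_y = 3580 × 460 = 1646800 N = 1646.8 kN.
From C = T: a = T/(0.85 f'_c b) = 1646800/(0.85 × 27.5 × 465) = 151.51 mm.
M_n = T(d − a/2) = 1646.8 kN × (670 − 75.755) mm = 978.60 kN·m.
φM_n = 0.90 × 978.60 = 880.74 kN·m.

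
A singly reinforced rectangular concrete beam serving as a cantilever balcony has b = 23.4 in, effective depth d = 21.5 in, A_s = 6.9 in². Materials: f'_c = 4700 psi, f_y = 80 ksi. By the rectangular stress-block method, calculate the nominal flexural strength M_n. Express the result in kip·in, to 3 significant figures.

T = A_s f_y = 6.9 × 80 = 552 kips.
a = T/(0.85 f'_c b) = 552/(0.85 × 4.7 × 23.4) = 5.905 in.
M_n = T(d − a/2) = 552 × (21.5 − 2.9525) = 10238.2 kip·in.

M_n ≈ 10200 kip·in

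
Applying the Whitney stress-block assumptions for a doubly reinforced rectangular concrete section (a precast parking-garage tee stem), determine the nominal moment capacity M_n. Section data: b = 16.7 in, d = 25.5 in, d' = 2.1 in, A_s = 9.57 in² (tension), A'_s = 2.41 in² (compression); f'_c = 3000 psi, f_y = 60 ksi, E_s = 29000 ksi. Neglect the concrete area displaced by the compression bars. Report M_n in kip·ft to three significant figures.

Assume both steels yield.
a = (A_s − A'_s) f_y/(0.85 f'_c b) = (9.57 − 2.41) × 60/(0.85 × 3 × 16.7) = 10.088 in.
c = a/β₁ = 10.088/0.85 = 11.868 in; ε'_s = 0.003(c − d')/c = 0.0025 ≥ ε_y = 0.0021, so the compression steel yields.
M_n = (A_s − A'_s) f_y (d − a/2) + A'_s f_y (d − d') = 429.6 × (25.5 − 5.044) + 144.6 × (25.5 − 2.1) = 8787.9 + 3383.6 = 12171.5 kip·in = 12171.5/12 = 1014.29 kip·ft.

M_n ≈ 1010 kip·ft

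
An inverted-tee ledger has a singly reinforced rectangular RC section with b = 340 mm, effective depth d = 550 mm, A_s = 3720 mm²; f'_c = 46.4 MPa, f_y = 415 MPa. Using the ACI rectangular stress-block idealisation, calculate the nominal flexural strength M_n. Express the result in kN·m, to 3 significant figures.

M_n ≈ 760 kN·m

T = A_s f_y = 3720 × 415 = 1543800 N = 1543.8 kN.
From C = T: a = T/(0.85 f'_c b) = 1543800/(0.85 × 46.4 × 340) = 115.13 mm.
M_n = T(d − a/2) = 1543.8 kN × (550 − 57.565) mm = 760.22 kN·m.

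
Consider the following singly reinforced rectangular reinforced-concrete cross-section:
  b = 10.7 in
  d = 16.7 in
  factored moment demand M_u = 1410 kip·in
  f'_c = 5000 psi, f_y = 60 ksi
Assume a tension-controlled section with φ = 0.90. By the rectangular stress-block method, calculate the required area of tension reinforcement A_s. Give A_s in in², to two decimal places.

A_s ≈ 1.67 in²

M_n = M_u/φ = 1410/0.90 = 1566.67 kip·in.
From M_n = 0.85 f'_c a b (d − a/2):
a = d − √(d² − 2M_n/(0.85 f'_c b)) = 16.7 − √(16.7² − 2 × 1566.67/(0.85 × 5 × 10.7)) = 2.209 in.
A_s = 0.85 f'_c a b / f_y = 0.85 × 5 × 2.209 × 10.7 / 60 = 1.674 in².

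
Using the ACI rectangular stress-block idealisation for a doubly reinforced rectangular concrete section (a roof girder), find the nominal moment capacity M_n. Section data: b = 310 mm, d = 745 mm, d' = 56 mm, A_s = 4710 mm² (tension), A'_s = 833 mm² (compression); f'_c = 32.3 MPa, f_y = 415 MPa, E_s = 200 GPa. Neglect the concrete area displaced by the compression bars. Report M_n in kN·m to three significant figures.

M_n ≈ 1280 kN·m

Assume both tension and compression steel yield.
Net tension couple steel: A_s − A'_s = 3877 mm².
a = (A_s − A'_s) f_y / (0.85 f'_c b) = 1608955/(0.85 × 32.3 × 310) = 189.04 mm.
c = a/β₁ = 189.04/0.819 = 230.82 mm; ε'_s = 0.003(c − d')/c = 0.0023 ≥ f_y/E_s = 0.0021, so compression steel does yield.
M_n = (A_s − A'_s) f_y (d − a/2) + A'_s f_y (d − d') = [1608955 × (745 − 94.52) + 345695 × (745 − 56)] × 10⁻⁶ = 1046.59 + 238.18 = 1284.77 kN·m.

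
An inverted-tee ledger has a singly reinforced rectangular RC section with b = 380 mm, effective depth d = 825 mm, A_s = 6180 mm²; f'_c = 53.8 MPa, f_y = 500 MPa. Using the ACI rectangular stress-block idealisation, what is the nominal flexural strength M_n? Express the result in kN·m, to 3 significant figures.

M_n ≈ 2270 kN·m

T = A_s f_y = 6180 × 500 = 3090000 N = 3090 kN.
From C = T: a = T/(0.85 f'_c b) = 3090000/(0.85 × 53.8 × 380) = 177.82 mm.
M_n = T(d − a/2) = 3090 kN × (825 − 88.91) mm = 2274.52 kN·m.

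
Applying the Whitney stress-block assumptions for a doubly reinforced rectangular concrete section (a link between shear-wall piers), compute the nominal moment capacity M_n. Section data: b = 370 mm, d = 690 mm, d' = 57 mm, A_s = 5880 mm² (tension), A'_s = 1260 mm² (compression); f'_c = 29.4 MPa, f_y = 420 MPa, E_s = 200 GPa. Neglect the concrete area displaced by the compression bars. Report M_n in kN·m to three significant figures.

Assume both tension and compression steel yield.
Net tension couple steel: A_s − A'_s = 4620 mm².
a = (A_s − A'_s) f_y / (0.85 f'_c b) = 1940400/(0.85 × 29.4 × 370) = 209.86 mm.
c = a/β₁ = 209.86/0.84 = 249.83 mm; ε'_s = 0.003(c − d')/c = 0.0023 ≥ f_y/E_s = 0.0021, so compression steel does yield.
M_n = (A_s − A'_s) f_y (d − a/2) + A'_s f_y (d − d') = [1940400 × (690 − 104.93) + 529200 × (690 − 57)] × 10⁻⁶ = 1135.27 + 334.98 = 1470.25 kN·m.

M_n ≈ 1470 kN·m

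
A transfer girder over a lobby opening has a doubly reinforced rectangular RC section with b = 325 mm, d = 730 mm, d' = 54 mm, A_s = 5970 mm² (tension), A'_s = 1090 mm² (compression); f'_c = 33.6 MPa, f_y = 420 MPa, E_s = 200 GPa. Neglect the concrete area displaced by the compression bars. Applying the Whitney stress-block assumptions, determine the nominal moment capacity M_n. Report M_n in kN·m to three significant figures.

Assume both tension and compression steel yield.
Net tension couple steel: A_s − A'_s = 4880 mm².
a = (A_s − A'_s) f_y / (0.85 f'_c b) = 2049600/(0.85 × 33.6 × 325) = 220.81 mm.
c = a/β₁ = 220.81/0.81 = 272.60 mm; ε'_s = 0.003(c − d')/c = 0.0024 ≥ f_y/E_s = 0.0021, so compression steel does yield.
M_n = (A_s − A'_s) f_y (d − a/2) + A'_s f_y (d − d') = [2049600 × (730 − 110.405) + 457800 × (730 − 54)] × 10⁻⁶ = 1269.92 + 309.47 = 1579.39 kN·m.

M_n ≈ 1580 kN·m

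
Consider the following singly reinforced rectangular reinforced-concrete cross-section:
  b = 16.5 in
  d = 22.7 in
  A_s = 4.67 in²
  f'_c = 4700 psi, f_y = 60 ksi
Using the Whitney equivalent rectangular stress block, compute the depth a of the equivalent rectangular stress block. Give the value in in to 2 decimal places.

a ≈ 4.25 in

T = A_s f_y = 4.67 × 60 = 280.2 kips.
a = T/(0.85 f'_c b) = 280.2/(0.85 × 4.7 × 16.5) = 4.25 in.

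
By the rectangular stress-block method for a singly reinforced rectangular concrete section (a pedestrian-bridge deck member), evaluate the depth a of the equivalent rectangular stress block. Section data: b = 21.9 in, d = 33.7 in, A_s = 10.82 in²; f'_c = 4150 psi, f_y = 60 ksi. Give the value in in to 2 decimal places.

T = A_s f_y = 10.82 × 60 = 649.2 kips.
a = T/(0.85 f'_c b) = 649.2/(0.85 × 4.15 × 21.9) = 8.40 in.

a ≈ 8.40 in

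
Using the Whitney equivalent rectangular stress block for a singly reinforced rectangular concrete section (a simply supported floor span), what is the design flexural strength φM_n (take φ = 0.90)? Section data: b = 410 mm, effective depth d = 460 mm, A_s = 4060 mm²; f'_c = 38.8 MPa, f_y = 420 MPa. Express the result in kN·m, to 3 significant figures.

T = A_s f_y = 4060 × 420 = 1705200 N = 1705.2 kN.
From C = T: a = T/(0.85 f'_c b) = 1705200/(0.85 × 38.8 × 410) = 126.11 mm.
M_n = T(d − a/2) = 1705.2 kN × (460 − 63.055) mm = 676.87 kN·m.
φM_n = 0.90 × 676.87 = 609.18 kN·m.

φM_n ≈ 609 kN·m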